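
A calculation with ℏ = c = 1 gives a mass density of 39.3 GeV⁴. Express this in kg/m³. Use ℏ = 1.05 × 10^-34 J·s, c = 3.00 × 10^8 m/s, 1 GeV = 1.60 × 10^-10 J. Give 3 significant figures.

9.16 × 10^21 kg/m³

Mass density is [E]/(c²[L]³) = [E]⁴/(ℏ³c⁵).
1 GeV⁴ → 1/(ℏ³c⁵) × (1 GeV in J)⁴ = 2.33 × 10^20 kg/m³.
Result: 39.3 × 2.33 × 10^20 = 9.16 × 10^21 kg/m³.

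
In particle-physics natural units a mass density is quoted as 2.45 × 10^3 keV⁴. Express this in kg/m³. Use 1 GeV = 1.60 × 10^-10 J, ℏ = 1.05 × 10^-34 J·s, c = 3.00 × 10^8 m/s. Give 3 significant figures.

0.571 kg/m³

Mass density is [E]/(c²[L]³) = [E]⁴/(ℏ³c⁵).
1 GeV⁴ → 1/(ℏ³c⁵) × (1 GeV in J)⁴ = 2.33 × 10^20 kg/m³.
Convert the energy scale: 2.45 × 10^3 keV⁴ = 2.45 × 10^-21 GeV⁴.
Result: 2.45 × 10^-21 × 2.33 × 10^20 = 0.571 kg/m³.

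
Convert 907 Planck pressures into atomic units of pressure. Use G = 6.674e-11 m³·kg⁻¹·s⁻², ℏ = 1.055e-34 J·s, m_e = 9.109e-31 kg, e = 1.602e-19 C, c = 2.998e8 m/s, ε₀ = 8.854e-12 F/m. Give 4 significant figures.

Planck pressure: p_P = c⁷/(ℏG²) = 4.632e113 Pa
atomic unit of pressure: P_au = E_h/a₀³ = m_e⁴e¹⁰/((4πε₀)⁵ℏ⁸) = 2.929e13 Pa
907 × 4.632e113 / 2.929e13 = 1.434e103

1.434e103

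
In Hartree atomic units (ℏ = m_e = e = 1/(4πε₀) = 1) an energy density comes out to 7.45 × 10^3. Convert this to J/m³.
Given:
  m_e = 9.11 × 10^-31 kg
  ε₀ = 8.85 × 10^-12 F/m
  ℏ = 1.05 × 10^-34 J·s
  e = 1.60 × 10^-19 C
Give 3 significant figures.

One atomic unit of energy density: u_au = E_h/a₀³ = m_e⁴e¹⁰/((4πε₀)⁵ℏ⁸) = 3.01 × 10^13 J/m³.
7.45 × 10^3 × 3.01 × 10^13 J/m³ = 2.24 × 10^17 J/m³

2.24 × 10^17 J/m³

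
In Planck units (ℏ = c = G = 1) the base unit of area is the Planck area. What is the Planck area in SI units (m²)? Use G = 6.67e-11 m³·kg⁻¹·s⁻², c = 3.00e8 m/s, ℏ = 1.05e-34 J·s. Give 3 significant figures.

2.59e-70 m²

A_P = ℏG/c³
  = 7.00e-45 / 2.70e25
  = 2.59e-70 m²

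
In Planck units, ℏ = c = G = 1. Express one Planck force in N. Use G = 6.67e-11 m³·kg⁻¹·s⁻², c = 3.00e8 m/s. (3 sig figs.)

From ℏ = c = G = 1 the force scale is F_P = c⁴/G.
  = 8.10e33 / 6.67e-11
  = 1.21e44 N

1.21e44 N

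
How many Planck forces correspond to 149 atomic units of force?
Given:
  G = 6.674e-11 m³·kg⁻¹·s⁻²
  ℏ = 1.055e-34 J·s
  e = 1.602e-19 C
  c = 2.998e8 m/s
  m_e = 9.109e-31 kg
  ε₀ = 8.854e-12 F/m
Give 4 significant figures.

1.012e-49

atomic unit of force: F_au = E_h/a₀ = m_e²e⁶/((4πε₀)³ℏ⁴) = 8.220e-8 N
Planck force: F_P = c⁴/G = 1.210e44 N
149 × 8.220e-8 / 1.210e44 = 1.012e-49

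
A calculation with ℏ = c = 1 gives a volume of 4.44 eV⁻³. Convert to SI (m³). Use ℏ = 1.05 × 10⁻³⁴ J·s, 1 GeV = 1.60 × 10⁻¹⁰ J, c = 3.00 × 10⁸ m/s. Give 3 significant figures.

Volume is [L]³ = [E]⁻³·(ℏc)³.
1 GeV⁻³ → (ℏc)³ × (1 GeV in J)⁻³ = 7.63 × 10⁻⁴⁸ m³.
Convert the energy scale: 4.44 eV⁻³ = 4.44 × 10²⁷ GeV⁻³.
Result: 4.44 × 10²⁷ × 7.63 × 10⁻⁴⁸ = 3.39 × 10⁻²⁰ m³.

3.39 × 10⁻²⁰ m³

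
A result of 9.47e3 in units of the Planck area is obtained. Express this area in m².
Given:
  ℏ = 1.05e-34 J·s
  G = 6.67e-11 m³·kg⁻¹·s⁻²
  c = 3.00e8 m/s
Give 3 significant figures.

One Planck area: A_P = ℏG/c³ = 2.59e-70 m².
9.47e3 × 2.59e-70 m² = 2.46e-66 m²

2.46e-66 m²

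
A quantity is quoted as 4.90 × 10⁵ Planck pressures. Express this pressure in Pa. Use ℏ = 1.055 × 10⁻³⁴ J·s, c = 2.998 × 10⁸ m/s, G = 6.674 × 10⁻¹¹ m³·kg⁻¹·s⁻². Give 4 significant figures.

One Planck pressure: p_P = c⁷/(ℏG²) = 4.632 × 10¹¹³ Pa.
4.90 × 10⁵ × 4.632 × 10¹¹³ Pa = 2.270 × 10¹¹⁹ Pa

2.270 × 10¹¹⁹ Pa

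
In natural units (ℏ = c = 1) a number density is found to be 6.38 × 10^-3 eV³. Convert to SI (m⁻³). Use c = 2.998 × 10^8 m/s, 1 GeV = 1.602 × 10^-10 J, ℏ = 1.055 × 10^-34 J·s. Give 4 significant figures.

Number density is [L]⁻³ = [E]³/(ℏc)³.
1 GeV³ → 1/(ℏc)³ × (1 GeV in J)³ = 1.299 × 10^47 m⁻³.
Convert the energy scale: 6.38 × 10^-3 eV³ = 6.38 × 10^-30 GeV³.
Result: 6.38 × 10^-30 × 1.299 × 10^47 = 8.290 × 10^17 m⁻³.

8.290 × 10^17 m⁻³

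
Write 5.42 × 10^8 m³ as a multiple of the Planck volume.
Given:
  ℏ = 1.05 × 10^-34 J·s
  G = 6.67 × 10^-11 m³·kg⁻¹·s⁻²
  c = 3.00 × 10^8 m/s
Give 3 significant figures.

1.30 × 10^113

Planck volume: V_P = (ℏG/c³)^(3/2) = 4.18 × 10^-105 m³.
5.42 × 10^8 / 4.18 × 10^-105 = 1.30 × 10^113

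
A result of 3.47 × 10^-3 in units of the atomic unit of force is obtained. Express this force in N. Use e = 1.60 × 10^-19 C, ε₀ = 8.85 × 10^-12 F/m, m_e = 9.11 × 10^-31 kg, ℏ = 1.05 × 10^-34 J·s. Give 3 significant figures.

One atomic unit of force: F_au = E_h/a₀ = m_e²e⁶/((4πε₀)³ℏ⁴) = 8.33 × 10^-8 N.
3.47 × 10^-3 × 8.33 × 10^-8 N = 2.89 × 10^-10 N

2.89 × 10^-10 N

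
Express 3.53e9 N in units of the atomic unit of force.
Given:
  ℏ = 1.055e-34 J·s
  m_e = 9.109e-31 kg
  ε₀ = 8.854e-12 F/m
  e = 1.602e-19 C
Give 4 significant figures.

4.295e16

atomic unit of force: F_au = E_h/a₀ = m_e²e⁶/((4πε₀)³ℏ⁴) = 8.220e-8 N.
3.53e9 / 8.220e-8 = 4.295e16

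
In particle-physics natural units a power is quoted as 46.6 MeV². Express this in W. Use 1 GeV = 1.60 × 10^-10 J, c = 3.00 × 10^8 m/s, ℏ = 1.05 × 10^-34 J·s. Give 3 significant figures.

Power is [E]/[T] = [E]²/ℏ.
1 GeV² → 1/ℏ × (1 GeV in J)² = 2.44 × 10^14 W.
Convert the energy scale: 46.6 MeV² = 4.66 × 10^-5 GeV².
Result: 4.66 × 10^-5 × 2.44 × 10^14 = 1.14 × 10^10 W.

1.14 × 10^10 W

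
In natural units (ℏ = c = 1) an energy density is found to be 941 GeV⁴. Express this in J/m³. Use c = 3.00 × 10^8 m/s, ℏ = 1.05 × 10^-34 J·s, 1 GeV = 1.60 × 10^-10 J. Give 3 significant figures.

1.97 × 10^40 J/m³

[E]/[L]³ = [E]⁴/(ℏc)³; restore (ℏc)⁻³.
1 GeV⁴ → 1/(ℏc)³ × (1 GeV in J)⁴ = 2.10 × 10^37 J/m³.
Result: 941 × 2.10 × 10^37 = 1.97 × 10^40 J/m³.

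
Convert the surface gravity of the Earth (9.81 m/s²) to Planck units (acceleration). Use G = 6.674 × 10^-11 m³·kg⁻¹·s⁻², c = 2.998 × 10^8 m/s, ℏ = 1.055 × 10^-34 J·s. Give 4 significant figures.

1.764 × 10^-51

Planck acceleration: a_P = √(c⁷/(ℏG)) = 5.560 × 10^51 m/s².
9.81 / 5.560 × 10^51 = 1.764 × 10^-51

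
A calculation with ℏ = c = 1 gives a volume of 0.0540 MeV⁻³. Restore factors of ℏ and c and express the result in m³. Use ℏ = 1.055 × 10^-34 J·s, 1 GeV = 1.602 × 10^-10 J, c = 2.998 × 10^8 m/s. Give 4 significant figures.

Volume is [L]³ = [E]⁻³·(ℏc)³.
1 GeV⁻³ → (ℏc)³ × (1 GeV in J)⁻³ = 7.696 × 10^-48 m³.
Convert the energy scale: 0.0540 MeV⁻³ = 5.40 × 10^7 GeV⁻³.
Result: 5.40 × 10^7 × 7.696 × 10^-48 = 4.156 × 10^-40 m³.

4.156 × 10^-40 m³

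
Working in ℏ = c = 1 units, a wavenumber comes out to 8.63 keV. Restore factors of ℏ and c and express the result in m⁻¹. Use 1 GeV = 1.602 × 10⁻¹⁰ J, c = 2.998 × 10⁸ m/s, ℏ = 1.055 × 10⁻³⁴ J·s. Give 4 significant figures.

Inverse length is [E]/(ℏc).
1 GeV → 1/(ℏc) × (1 GeV in J) = 5.065 × 10¹⁵ m⁻¹.
Convert the energy scale: 8.63 keV = 8.63 × 10⁻⁶ GeV.
Result: 8.63 × 10⁻⁶ × 5.065 × 10¹⁵ = 4.371 × 10¹⁰ m⁻¹.

4.371 × 10¹⁰ m⁻¹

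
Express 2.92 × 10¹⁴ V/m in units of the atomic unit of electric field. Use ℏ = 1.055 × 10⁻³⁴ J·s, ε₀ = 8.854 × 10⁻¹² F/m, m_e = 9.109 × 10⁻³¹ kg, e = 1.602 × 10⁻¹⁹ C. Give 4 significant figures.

569.1

atomic unit of electric field: E_au = E_h/(e a₀) = m_e²e⁵/((4πε₀)³ℏ⁴) = 5.131 × 10¹¹ V/m.
2.92 × 10¹⁴ / 5.131 × 10¹¹ = 569.1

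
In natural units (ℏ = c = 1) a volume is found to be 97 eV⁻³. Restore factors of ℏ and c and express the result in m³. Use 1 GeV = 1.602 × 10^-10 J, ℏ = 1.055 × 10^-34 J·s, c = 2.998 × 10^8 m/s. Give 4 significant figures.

Volume is [L]³ = [E]⁻³·(ℏc)³.
1 GeV⁻³ → (ℏc)³ × (1 GeV in J)⁻³ = 7.696 × 10^-48 m³.
Convert the energy scale: 97 eV⁻³ = 9.70 × 10^28 GeV⁻³.
Result: 9.70 × 10^28 × 7.696 × 10^-48 = 7.465 × 10^-19 m³.

7.465 × 10^-19 m³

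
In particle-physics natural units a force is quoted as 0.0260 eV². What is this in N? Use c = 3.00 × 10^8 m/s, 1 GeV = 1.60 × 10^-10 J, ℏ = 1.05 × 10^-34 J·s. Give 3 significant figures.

2.11 × 10^-14 N

Force is [E]/[L] = [E]²/(ℏc); restore (ℏc)⁻¹.
1 GeV² → 1/(ℏc) × (1 GeV in J)² = 8.13 × 10^5 N.
Convert the energy scale: 0.0260 eV² = 2.60 × 10^-20 GeV².
Result: 2.60 × 10^-20 × 8.13 × 10^5 = 2.11 × 10^-14 N.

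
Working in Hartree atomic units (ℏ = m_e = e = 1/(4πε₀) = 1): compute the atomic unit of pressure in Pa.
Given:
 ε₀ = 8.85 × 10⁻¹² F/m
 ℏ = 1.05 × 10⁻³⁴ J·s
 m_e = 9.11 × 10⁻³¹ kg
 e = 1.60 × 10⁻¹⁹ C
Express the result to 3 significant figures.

The unique combination of the constants set to 1 with dimensions of pressure is P_au = E_h/a₀³ = m_e⁴e¹⁰/((4πε₀)⁵ℏ⁸).
E_h = 4.38 × 10⁻¹⁸ J
a₀ = 5.26 × 10⁻¹¹ m
E_h/a₀³ = 3.01 × 10¹³ Pa

3.01 × 10¹³ Pa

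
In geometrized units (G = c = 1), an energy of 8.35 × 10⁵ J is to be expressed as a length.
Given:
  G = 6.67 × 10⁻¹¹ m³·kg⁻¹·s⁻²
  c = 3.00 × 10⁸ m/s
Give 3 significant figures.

6.88 × 10⁻³⁹ m

Energy → length via G/c⁴.
8.35 × 10⁵ J × (G/c⁴) = 6.88 × 10⁻³⁹ m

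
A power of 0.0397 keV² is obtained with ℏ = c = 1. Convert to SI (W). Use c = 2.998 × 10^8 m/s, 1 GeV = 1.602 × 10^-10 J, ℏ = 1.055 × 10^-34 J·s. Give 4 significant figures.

Power is [E]/[T] = [E]²/ℏ.
1 GeV² → 1/ℏ × (1 GeV in J)² = 2.433 × 10^14 W.
Convert the energy scale: 0.0397 keV² = 3.97 × 10^-14 GeV².
Result: 3.97 × 10^-14 × 2.433 × 10^14 = 9.657 W.

9.657 W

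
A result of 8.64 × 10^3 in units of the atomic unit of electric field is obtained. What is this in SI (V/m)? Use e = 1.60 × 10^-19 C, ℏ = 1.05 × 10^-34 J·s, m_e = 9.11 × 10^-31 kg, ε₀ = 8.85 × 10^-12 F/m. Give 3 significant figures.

4.50 × 10^15 V/m

One atomic unit of electric field: E_au = E_h/(e a₀) = m_e²e⁵/((4πε₀)³ℏ⁴) = 5.20 × 10^11 V/m.
8.64 × 10^3 × 5.20 × 10^11 V/m = 4.50 × 10^15 V/m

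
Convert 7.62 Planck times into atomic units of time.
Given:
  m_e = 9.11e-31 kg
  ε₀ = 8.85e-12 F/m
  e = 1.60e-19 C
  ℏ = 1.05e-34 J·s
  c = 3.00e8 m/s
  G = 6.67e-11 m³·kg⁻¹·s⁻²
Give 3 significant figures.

1.71e-26

Planck time: t_P = √(ℏG/c⁵) = 5.37e-44 s
atomic unit of time: τ_au = (4πε₀)²ℏ³/(m_e e⁴) = 2.40e-17 s
7.62 × 5.37e-44 / 2.40e-17 = 1.71e-26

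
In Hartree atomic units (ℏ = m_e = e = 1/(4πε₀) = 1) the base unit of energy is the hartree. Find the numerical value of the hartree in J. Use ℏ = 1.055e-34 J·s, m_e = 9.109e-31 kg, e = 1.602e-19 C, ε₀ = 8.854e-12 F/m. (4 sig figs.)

E_h = m_e e⁴/(4πε₀ℏ)²
  = 6.000e-106 / 1.378e-88
  = 4.354e-18 J

4.354e-18 J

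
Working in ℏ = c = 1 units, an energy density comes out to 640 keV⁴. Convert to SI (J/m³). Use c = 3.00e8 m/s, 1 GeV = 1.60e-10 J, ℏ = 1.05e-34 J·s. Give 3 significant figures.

1.34e16 J/m³

[E]/[L]³ = [E]⁴/(ℏc)³; restore (ℏc)⁻³.
1 GeV⁴ → 1/(ℏc)³ × (1 GeV in J)⁴ = 2.10e37 J/m³.
Convert the energy scale: 640 keV⁴ = 6.40e-22 GeV⁴.
Result: 6.40e-22 × 2.10e37 = 1.34e16 J/m³.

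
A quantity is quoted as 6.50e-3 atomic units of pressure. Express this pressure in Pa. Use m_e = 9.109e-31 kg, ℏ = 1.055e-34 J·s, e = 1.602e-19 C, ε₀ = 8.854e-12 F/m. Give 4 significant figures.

One atomic unit of pressure: P_au = E_h/a₀³ = m_e⁴e¹⁰/((4πε₀)⁵ℏ⁸) = 2.929e13 Pa.
6.50e-3 × 2.929e13 Pa = 1.904e11 Pa

1.904e11 Pa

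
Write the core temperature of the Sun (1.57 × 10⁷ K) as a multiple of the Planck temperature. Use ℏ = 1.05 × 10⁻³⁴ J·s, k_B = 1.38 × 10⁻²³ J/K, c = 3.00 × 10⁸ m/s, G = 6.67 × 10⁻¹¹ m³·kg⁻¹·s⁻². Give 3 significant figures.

Planck temperature: T_P = √(ℏc⁵/G) / k_B = 1.42 × 10³² K.
1.57 × 10⁷ / 1.42 × 10³² = 1.11 × 10⁻²⁵

1.11 × 10⁻²⁵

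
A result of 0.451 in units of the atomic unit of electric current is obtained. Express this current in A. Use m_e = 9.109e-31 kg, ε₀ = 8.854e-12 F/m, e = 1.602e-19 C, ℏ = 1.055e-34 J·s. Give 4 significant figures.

One atomic unit of electric current: I_au = e E_h/ℏ = m_e e⁵/((4πε₀)²ℏ³) = 6.612e-3 A.
0.451 × 6.612e-3 A = 2.982e-3 A

2.982e-3 A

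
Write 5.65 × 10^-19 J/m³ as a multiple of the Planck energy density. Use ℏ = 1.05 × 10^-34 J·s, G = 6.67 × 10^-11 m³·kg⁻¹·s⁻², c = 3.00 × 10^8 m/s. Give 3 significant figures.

1.21 × 10^-132

Planck energy density: u_P = c⁷/(ℏG²) = 4.68 × 10^113 J/m³.
5.65 × 10^-19 / 4.68 × 10^113 = 1.21 × 10^-132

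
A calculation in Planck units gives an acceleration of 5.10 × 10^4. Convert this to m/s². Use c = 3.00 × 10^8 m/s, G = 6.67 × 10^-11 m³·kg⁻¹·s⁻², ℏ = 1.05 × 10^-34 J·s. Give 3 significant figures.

2.85 × 10^56 m/s²

One Planck acceleration: a_P = √(c⁷/(ℏG)) = 5.59 × 10^51 m/s².
5.10 × 10^4 × 5.59 × 10^51 m/s² = 2.85 × 10^56 m/s²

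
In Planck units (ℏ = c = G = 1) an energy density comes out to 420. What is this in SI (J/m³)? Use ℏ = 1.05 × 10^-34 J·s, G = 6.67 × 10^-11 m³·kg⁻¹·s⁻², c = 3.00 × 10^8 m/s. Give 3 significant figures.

One Planck energy density: u_P = c⁷/(ℏG²) = 4.68 × 10^113 J/m³.
420 × 4.68 × 10^113 J/m³ = 1.97 × 10^116 J/m³

1.97 × 10^116 J/m³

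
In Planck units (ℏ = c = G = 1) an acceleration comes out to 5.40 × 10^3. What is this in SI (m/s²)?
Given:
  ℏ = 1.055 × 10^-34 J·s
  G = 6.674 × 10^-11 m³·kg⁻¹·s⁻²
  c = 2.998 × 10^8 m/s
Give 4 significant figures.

3.003 × 10^55 m/s²

One Planck acceleration: a_P = √(c⁷/(ℏG)) = 5.560 × 10^51 m/s².
5.40 × 10^3 × 5.560 × 10^51 m/s² = 3.003 × 10^55 m/s²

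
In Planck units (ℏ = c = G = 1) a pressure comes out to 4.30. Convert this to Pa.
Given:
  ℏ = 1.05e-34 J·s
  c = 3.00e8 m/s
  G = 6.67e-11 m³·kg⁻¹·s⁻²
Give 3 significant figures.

One Planck pressure: p_P = c⁷/(ℏG²) = 4.68e113 Pa.
4.30 × 4.68e113 Pa = 2.01e114 Pa

2.01e114 Pa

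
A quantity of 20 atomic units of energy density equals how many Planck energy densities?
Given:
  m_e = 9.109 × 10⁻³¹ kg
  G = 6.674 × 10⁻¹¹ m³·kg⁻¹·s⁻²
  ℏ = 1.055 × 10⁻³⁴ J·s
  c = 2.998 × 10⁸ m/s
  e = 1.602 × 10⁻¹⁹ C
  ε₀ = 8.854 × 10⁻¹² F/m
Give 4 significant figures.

atomic unit of energy density: u_au = E_h/a₀³ = m_e⁴e¹⁰/((4πε₀)⁵ℏ⁸) = 2.929 × 10¹³ J/m³
Planck energy density: u_P = c⁷/(ℏG²) = 4.632 × 10¹¹³ J/m³
20 × 2.929 × 10¹³ / 4.632 × 10¹¹³ = 1.265 × 10⁻⁹⁹

1.265 × 10⁻⁹⁹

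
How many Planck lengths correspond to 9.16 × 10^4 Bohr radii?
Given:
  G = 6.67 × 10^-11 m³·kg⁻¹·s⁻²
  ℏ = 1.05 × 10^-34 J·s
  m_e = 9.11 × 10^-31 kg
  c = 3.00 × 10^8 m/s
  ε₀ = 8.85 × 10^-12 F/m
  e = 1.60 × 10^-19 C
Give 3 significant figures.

Bohr radius: a₀ = 4πε₀ℏ²/(m_e e²) = 5.26 × 10^-11 m
Planck length: ℓ_P = √(ℏG/c³) = 1.61 × 10^-35 m
9.16 × 10^4 × 5.26 × 10^-11 / 1.61 × 10^-35 = 2.99 × 10^29

2.99 × 10^29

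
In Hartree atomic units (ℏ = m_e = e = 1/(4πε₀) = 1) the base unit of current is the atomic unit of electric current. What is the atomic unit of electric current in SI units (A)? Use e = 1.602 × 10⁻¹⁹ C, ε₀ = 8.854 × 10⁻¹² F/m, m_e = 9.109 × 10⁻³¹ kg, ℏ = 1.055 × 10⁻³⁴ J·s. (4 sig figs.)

I_au = e E_h/ℏ = m_e e⁵/((4πε₀)²ℏ³)
E_h = 4.354 × 10⁻¹⁸ J
e·E_h/ℏ = 6.612 × 10⁻³ A

6.612 × 10⁻³ A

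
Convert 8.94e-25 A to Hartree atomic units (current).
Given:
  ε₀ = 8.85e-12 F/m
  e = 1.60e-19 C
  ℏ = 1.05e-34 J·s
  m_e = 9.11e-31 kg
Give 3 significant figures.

1.34e-22

atomic unit of electric current: I_au = e E_h/ℏ = m_e e⁵/((4πε₀)²ℏ³) = 6.67e-3 A.
8.94e-25 / 6.67e-3 = 1.34e-22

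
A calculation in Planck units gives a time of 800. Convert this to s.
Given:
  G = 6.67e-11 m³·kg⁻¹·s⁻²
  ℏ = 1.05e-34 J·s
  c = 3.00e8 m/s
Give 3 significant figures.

4.29e-41 s

One Planck time: t_P = √(ℏG/c⁵) = 5.37e-44 s.
800 × 5.37e-44 s = 4.29e-41 s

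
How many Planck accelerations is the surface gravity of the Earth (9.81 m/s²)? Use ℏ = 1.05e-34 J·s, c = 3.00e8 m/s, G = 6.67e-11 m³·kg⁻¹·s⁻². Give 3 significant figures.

Planck acceleration: a_P = √(c⁷/(ℏG)) = 5.59e51 m/s².
9.81 / 5.59e51 = 1.76e-51

1.76e-51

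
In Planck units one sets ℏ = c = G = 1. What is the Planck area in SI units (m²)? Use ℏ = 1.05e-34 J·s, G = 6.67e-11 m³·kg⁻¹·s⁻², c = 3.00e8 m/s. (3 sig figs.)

A_P = ℏG/c³
  = 7.00e-45 / 2.70e25
  = 2.59e-70 m²

2.59e-70 m²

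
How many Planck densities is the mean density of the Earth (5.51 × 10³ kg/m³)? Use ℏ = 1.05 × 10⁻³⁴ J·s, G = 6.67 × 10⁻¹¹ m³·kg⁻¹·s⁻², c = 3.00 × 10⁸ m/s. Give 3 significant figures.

1.06 × 10⁻⁹³

Planck density: ρ_P = c⁵/(ℏG²) = 5.20 × 10⁹⁶ kg/m³.
5.51 × 10³ / 5.20 × 10⁹⁶ = 1.06 × 10⁻⁹³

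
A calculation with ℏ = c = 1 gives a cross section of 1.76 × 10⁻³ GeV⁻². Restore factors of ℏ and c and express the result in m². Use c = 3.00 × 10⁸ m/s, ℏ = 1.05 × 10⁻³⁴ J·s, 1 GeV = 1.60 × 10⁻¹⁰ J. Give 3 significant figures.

Area is [L]² = [E]⁻²·(ℏc)²; restore (ℏc)².
1 GeV⁻² → (ℏc)² × (1 GeV in J)⁻² = 3.88 × 10⁻³² m².
Result: 1.76 × 10⁻³ × 3.88 × 10⁻³² = 6.82 × 10⁻³⁵ m².

6.82 × 10⁻³⁵ m²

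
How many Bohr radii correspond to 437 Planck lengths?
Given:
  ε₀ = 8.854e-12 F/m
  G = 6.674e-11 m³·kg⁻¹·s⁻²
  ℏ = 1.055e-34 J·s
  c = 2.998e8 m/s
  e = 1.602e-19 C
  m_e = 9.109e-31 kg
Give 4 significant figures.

1.334e-22

Planck length: ℓ_P = √(ℏG/c³) = 1.616e-35 m
Bohr radius: a₀ = 4πε₀ℏ²/(m_e e²) = 5.297e-11 m
437 × 1.616e-35 / 5.297e-11 = 1.334e-22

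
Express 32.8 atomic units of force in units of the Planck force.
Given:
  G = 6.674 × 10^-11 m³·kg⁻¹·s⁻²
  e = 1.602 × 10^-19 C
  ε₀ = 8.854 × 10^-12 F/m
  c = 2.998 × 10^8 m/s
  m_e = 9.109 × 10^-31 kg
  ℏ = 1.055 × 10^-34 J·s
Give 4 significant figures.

2.227 × 10^-50

atomic unit of force: F_au = E_h/a₀ = m_e²e⁶/((4πε₀)³ℏ⁴) = 8.220 × 10^-8 N
Planck force: F_P = c⁴/G = 1.210 × 10^44 N
32.8 × 8.220 × 10^-8 / 1.210 × 10^44 = 2.227 × 10^-50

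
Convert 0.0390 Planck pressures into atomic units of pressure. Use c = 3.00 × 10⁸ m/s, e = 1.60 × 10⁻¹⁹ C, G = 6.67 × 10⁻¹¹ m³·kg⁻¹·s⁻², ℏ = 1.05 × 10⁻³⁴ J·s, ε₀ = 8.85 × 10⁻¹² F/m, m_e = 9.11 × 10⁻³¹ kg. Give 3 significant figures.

Planck pressure: p_P = c⁷/(ℏG²) = 4.68 × 10¹¹³ Pa
atomic unit of pressure: P_au = E_h/a₀³ = m_e⁴e¹⁰/((4πε₀)⁵ℏ⁸) = 3.01 × 10¹³ Pa
0.0390 × 4.68 × 10¹¹³ / 3.01 × 10¹³ = 6.06 × 10⁹⁸

6.06 × 10⁹⁸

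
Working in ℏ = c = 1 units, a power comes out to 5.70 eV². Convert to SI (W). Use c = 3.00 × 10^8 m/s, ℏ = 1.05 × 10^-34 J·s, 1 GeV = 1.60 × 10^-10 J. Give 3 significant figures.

1.39 × 10^-3 W

Power is [E]/[T] = [E]²/ℏ.
1 GeV² → 1/ℏ × (1 GeV in J)² = 2.44 × 10^14 W.
Convert the energy scale: 5.70 eV² = 5.70 × 10^-18 GeV².
Result: 5.70 × 10^-18 × 2.44 × 10^14 = 1.39 × 10^-3 W.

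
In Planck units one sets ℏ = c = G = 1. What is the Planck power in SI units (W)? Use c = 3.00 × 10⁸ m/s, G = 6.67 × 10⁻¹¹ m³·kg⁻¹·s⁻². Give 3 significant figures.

P_P = c⁵/G
  = 2.43 × 10⁴² / 6.67 × 10⁻¹¹
  = 3.64 × 10⁵² W

3.64 × 10⁵² W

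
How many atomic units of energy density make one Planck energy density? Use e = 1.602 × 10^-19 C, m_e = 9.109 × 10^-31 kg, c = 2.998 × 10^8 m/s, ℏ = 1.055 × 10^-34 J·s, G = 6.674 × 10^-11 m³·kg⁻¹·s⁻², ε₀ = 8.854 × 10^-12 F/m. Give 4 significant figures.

1.581 × 10^100

Planck energy density: u_P = c⁷/(ℏG²) = 4.632 × 10^113 J/m³
atomic unit of energy density: u_au = E_h/a₀³ = m_e⁴e¹⁰/((4πε₀)⁵ℏ⁸) = 2.929 × 10^13 J/m³
ratio = 4.632 × 10^113 / 2.929 × 10^13 = 1.581 × 10^100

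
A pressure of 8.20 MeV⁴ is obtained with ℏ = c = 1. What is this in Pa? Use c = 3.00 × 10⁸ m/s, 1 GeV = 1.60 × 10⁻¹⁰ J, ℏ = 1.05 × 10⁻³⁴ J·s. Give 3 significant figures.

Pressure is [E]/[L]³ = [E]⁴/(ℏc)³.
1 GeV⁴ → 1/(ℏc)³ × (1 GeV in J)⁴ = 2.10 × 10³⁷ Pa.
Convert the energy scale: 8.20 MeV⁴ = 8.20 × 10⁻¹² GeV⁴.
Result: 8.20 × 10⁻¹² × 2.10 × 10³⁷ = 1.72 × 10²⁶ Pa.

1.72 × 10²⁶ Pa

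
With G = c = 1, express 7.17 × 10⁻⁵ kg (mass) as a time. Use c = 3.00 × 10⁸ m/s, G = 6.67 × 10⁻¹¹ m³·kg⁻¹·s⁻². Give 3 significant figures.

Mass → time via G/c³.
7.17 × 10⁻⁵ kg × (G/c³) = 1.77 × 10⁻⁴⁰ s

1.77 × 10⁻⁴⁰ s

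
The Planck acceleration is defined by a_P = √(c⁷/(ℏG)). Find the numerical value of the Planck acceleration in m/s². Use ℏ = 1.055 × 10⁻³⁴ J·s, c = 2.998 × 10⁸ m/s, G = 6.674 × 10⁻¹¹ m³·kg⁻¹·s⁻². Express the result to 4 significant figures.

5.560 × 10⁵¹ m/s²

a_P = √(c⁷/(ℏG))
  = √(3.092 × 10¹⁰³)
  = 5.560 × 10⁵¹ m/s²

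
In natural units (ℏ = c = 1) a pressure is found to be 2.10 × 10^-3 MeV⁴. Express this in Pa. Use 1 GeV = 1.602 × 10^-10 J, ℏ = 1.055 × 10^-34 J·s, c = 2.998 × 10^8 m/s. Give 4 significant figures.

Pressure is [E]/[L]³ = [E]⁴/(ℏc)³.
1 GeV⁴ → 1/(ℏc)³ × (1 GeV in J)⁴ = 2.082 × 10^37 Pa.
Convert the energy scale: 2.10 × 10^-3 MeV⁴ = 2.10 × 10^-15 GeV⁴.
Result: 2.10 × 10^-15 × 2.082 × 10^37 = 4.371 × 10^22 Pa.

4.371 × 10^22 Pa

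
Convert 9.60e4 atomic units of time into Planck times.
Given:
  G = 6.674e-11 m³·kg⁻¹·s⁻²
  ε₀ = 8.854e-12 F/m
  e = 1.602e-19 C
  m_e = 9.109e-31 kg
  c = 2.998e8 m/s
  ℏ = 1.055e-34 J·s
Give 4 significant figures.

atomic unit of time: τ_au = (4πε₀)²ℏ³/(m_e e⁴) = 2.423e-17 s
Planck time: t_P = √(ℏG/c⁵) = 5.392e-44 s
9.60e4 × 2.423e-17 / 5.392e-44 = 4.314e31

4.314e31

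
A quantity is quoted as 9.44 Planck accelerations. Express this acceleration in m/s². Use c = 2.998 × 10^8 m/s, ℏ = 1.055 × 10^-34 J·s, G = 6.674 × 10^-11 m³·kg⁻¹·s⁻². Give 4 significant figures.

5.249 × 10^52 m/s²

One Planck acceleration: a_P = √(c⁷/(ℏG)) = 5.560 × 10^51 m/s².
9.44 × 5.560 × 10^51 m/s² = 5.249 × 10^52 m/s²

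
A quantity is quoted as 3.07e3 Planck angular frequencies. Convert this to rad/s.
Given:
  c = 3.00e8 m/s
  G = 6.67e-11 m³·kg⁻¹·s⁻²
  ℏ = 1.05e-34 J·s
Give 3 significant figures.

One Planck angular frequency: ω_P = √(c⁵/(ℏG)) = 1.86e43 rad/s.
3.07e3 × 1.86e43 rad/s = 5.72e46 rad/s

5.72e46 rad/s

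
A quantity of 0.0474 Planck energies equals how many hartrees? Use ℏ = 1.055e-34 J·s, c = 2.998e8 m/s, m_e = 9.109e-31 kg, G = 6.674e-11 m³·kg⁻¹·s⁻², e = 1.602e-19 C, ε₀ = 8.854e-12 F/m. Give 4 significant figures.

2.130e25

Planck energy: E_P = √(ℏc⁵/G) = 1.957e9 J
hartree: E_h = m_e e⁴/(4πε₀ℏ)² = 4.354e-18 J
0.0474 × 1.957e9 / 4.354e-18 = 2.130e25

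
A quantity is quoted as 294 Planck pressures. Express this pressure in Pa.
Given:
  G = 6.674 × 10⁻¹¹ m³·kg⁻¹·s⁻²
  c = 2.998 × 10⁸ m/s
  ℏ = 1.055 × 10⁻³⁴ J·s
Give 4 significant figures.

1.362 × 10¹¹⁶ Pa

One Planck pressure: p_P = c⁷/(ℏG²) = 4.632 × 10¹¹³ Pa.
294 × 4.632 × 10¹¹³ Pa = 1.362 × 10¹¹⁶ Pa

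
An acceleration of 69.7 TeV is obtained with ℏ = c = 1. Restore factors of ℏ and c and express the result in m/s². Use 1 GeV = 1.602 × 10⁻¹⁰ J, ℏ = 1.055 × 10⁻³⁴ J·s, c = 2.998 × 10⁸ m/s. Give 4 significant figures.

3.173 × 10³⁷ m/s²

Acceleration is [L]/[T]² = c·[E]/ℏ.
1 GeV → c/ℏ × (1 GeV in J) = 4.552 × 10³² m/s².
Convert the energy scale: 69.7 TeV = 6.97 × 10⁴ GeV.
Result: 6.97 × 10⁴ × 4.552 × 10³² = 3.173 × 10³⁷ m/s².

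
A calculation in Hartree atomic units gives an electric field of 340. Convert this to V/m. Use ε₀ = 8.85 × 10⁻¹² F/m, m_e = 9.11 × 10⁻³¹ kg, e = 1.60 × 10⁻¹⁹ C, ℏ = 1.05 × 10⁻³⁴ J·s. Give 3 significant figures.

1.77 × 10¹⁴ V/m

One atomic unit of electric field: E_au = E_h/(e a₀) = m_e²e⁵/((4πε₀)³ℏ⁴) = 5.20 × 10¹¹ V/m.
340 × 5.20 × 10¹¹ V/m = 1.77 × 10¹⁴ V/m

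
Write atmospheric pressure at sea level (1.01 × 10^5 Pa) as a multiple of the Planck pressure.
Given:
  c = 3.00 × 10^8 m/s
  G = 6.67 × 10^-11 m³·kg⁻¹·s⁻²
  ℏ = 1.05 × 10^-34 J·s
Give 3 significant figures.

Planck pressure: p_P = c⁷/(ℏG²) = 4.68 × 10^113 Pa.
1.01 × 10^5 / 4.68 × 10^113 = 2.16 × 10^-109

2.16 × 10^-109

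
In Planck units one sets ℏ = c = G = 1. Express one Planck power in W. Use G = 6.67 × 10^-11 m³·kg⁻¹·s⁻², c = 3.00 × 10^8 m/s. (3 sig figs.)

P_P = c⁵/G
  = 2.43 × 10^42 / 6.67 × 10^-11
  = 3.64 × 10^52 W

3.64 × 10^52 W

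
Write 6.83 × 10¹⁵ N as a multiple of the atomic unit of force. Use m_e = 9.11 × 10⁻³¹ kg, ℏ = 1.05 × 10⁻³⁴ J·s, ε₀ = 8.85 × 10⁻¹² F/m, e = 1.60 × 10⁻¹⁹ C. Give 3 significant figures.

atomic unit of force: F_au = E_h/a₀ = m_e²e⁶/((4πε₀)³ℏ⁴) = 8.33 × 10⁻⁸ N.
6.83 × 10¹⁵ / 8.33 × 10⁻⁸ = 8.20 × 10²²

8.20 × 10²²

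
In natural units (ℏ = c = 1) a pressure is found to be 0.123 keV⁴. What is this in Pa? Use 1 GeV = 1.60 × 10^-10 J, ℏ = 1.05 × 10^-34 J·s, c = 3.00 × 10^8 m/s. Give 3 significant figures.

Pressure is [E]/[L]³ = [E]⁴/(ℏc)³.
1 GeV⁴ → 1/(ℏc)³ × (1 GeV in J)⁴ = 2.10 × 10^37 Pa.
Convert the energy scale: 0.123 keV⁴ = 1.23 × 10^-25 GeV⁴.
Result: 1.23 × 10^-25 × 2.10 × 10^37 = 2.58 × 10^12 Pa.

2.58 × 10^12 Pa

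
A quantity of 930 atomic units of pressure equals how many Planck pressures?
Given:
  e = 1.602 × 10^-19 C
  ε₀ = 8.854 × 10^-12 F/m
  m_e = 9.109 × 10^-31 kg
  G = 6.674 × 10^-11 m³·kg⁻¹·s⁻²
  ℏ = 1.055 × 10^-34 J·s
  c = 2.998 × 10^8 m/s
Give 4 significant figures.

5.881 × 10^-98

atomic unit of pressure: P_au = E_h/a₀³ = m_e⁴e¹⁰/((4πε₀)⁵ℏ⁸) = 2.929 × 10^13 Pa
Planck pressure: p_P = c⁷/(ℏG²) = 4.632 × 10^113 Pa
930 × 2.929 × 10^13 / 4.632 × 10^113 = 5.881 × 10^-98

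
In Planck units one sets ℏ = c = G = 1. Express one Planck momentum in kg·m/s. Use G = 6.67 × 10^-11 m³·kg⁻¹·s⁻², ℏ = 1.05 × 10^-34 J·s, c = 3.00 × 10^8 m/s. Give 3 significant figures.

6.52 kg·m/s

p_P = √(ℏc³/G)
  = √(42.5)
  = 6.52 kg·m/s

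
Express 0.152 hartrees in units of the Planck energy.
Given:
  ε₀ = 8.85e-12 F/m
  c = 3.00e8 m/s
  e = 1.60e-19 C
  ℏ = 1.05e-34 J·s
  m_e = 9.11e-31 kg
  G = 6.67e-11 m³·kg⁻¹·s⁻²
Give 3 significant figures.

3.40e-28

hartree: E_h = m_e e⁴/(4πε₀ℏ)² = 4.38e-18 J
Planck energy: E_P = √(ℏc⁵/G) = 1.96e9 J
0.152 × 4.38e-18 / 1.96e9 = 3.40e-28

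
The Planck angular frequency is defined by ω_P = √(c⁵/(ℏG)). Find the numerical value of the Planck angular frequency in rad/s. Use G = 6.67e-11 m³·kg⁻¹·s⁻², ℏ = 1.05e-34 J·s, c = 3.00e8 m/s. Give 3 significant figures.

ω_P = √(c⁵/(ℏG))
  = √(3.47e86)
  = 1.86e43 rad/s

1.86e43 rad/s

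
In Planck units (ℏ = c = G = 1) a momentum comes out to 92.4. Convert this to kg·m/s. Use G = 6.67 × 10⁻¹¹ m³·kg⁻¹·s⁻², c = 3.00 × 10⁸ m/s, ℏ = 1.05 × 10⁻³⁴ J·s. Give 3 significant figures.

One Planck momentum: p_P = √(ℏc³/G) = 6.52 kg·m/s.
92.4 × 6.52 kg·m/s = 602 kg·m/s

602 kg·m/s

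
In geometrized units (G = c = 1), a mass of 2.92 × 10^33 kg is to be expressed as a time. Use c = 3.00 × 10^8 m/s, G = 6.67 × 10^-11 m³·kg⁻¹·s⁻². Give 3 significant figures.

Mass → time via G/c³.
2.92 × 10^33 kg × (G/c³) = 7.21 × 10^-3 s

7.21 × 10^-3 s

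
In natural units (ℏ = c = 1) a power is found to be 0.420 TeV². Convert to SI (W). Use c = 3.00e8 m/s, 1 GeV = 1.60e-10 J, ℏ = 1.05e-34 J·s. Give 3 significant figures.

1.02e20 W

Power is [E]/[T] = [E]²/ℏ.
1 GeV² → 1/ℏ × (1 GeV in J)² = 2.44e14 W.
Convert the energy scale: 0.420 TeV² = 4.20e5 GeV².
Result: 4.20e5 × 2.44e14 = 1.02e20 W.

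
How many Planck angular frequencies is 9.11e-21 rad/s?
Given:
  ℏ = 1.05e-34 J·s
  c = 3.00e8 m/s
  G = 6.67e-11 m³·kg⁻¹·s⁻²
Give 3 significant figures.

4.89e-64

Planck angular frequency: ω_P = √(c⁵/(ℏG)) = 1.86e43 rad/s.
9.11e-21 / 1.86e43 = 4.89e-64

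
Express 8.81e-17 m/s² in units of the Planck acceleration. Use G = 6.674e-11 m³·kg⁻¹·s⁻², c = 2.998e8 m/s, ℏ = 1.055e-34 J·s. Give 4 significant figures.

1.584e-68

Planck acceleration: a_P = √(c⁷/(ℏG)) = 5.560e51 m/s².
8.81e-17 / 5.560e51 = 1.584e-68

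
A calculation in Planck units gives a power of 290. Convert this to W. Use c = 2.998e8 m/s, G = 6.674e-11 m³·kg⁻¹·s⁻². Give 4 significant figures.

One Planck power: P_P = c⁵/G = 3.629e52 W.
290 × 3.629e52 W = 1.052e55 W

1.052e55 W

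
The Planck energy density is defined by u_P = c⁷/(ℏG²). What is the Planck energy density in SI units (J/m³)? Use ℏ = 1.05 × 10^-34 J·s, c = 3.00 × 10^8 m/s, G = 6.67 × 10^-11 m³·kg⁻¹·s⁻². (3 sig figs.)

u_P = c⁷/(ℏG²)
  = 2.19 × 10^59 / 4.67 × 10^-55
  = 4.68 × 10^113 J/m³

4.68 × 10^113 J/m³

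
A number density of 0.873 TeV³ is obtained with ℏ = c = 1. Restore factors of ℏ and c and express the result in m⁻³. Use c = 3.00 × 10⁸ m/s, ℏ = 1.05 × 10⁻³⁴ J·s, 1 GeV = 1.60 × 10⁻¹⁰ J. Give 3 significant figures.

Number density is [L]⁻³ = [E]³/(ℏc)³.
1 GeV³ → 1/(ℏc)³ × (1 GeV in J)³ = 1.31 × 10⁴⁷ m⁻³.
Convert the energy scale: 0.873 TeV³ = 8.73 × 10⁸ GeV³.
Result: 8.73 × 10⁸ × 1.31 × 10⁴⁷ = 1.14 × 10⁵⁶ m⁻³.

1.14 × 10⁵⁶ m⁻³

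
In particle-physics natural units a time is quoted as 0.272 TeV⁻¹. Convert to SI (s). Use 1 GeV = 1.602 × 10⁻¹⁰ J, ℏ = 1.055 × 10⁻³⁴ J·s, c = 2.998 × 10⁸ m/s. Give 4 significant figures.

1.791 × 10⁻²⁸ s

A time is [E]⁻¹ in ℏ=c=1; restore one factor of ℏ.
1 GeV⁻¹ → ℏ × (1 GeV in J)⁻¹ = 6.586 × 10⁻²⁵ s.
Convert the energy scale: 0.272 TeV⁻¹ = 2.72 × 10⁻⁴ GeV⁻¹.
Result: 2.72 × 10⁻⁴ × 6.586 × 10⁻²⁵ = 1.791 × 10⁻²⁸ s.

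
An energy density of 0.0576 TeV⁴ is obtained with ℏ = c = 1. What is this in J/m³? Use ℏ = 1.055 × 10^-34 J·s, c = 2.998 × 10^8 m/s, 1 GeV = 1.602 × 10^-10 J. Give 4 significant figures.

1.199 × 10^48 J/m³

[E]/[L]³ = [E]⁴/(ℏc)³; restore (ℏc)⁻³.
1 GeV⁴ → 1/(ℏc)³ × (1 GeV in J)⁴ = 2.082 × 10^37 J/m³.
Convert the energy scale: 0.0576 TeV⁴ = 5.76 × 10^10 GeV⁴.
Result: 5.76 × 10^10 × 2.082 × 10^37 = 1.199 × 10^48 J/m³.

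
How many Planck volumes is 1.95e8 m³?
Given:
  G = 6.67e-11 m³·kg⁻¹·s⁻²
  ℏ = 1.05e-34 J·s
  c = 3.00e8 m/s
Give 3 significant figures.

4.67e112

Planck volume: V_P = (ℏG/c³)^(3/2) = 4.18e-105 m³.
1.95e8 / 4.18e-105 = 4.67e112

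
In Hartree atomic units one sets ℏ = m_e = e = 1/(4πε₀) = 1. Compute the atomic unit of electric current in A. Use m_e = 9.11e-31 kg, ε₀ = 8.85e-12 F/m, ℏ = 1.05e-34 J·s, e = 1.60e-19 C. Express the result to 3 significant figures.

I_au = e E_h/ℏ = m_e e⁵/((4πε₀)²ℏ³)
E_h = 4.38e-18 J
e·E_h/ℏ = 6.67e-3 A

6.67e-3 A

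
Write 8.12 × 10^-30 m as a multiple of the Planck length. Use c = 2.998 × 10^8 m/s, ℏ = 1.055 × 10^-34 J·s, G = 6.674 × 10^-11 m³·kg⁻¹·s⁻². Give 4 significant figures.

5.023 × 10^5

Planck length: ℓ_P = √(ℏG/c³) = 1.616 × 10^-35 m.
8.12 × 10^-30 / 1.616 × 10^-35 = 5.023 × 10^5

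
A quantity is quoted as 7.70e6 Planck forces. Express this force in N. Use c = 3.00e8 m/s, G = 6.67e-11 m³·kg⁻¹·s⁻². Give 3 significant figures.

9.35e50 N

One Planck force: F_P = c⁴/G = 1.21e44 N.
7.70e6 × 1.21e44 N = 9.35e50 N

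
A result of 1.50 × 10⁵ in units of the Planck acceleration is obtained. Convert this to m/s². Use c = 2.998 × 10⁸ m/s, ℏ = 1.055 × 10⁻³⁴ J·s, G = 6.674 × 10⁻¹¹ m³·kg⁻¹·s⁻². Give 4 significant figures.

One Planck acceleration: a_P = √(c⁷/(ℏG)) = 5.560 × 10⁵¹ m/s².
1.50 × 10⁵ × 5.560 × 10⁵¹ m/s² = 8.340 × 10⁵⁶ m/s²

8.340 × 10⁵⁶ m/s²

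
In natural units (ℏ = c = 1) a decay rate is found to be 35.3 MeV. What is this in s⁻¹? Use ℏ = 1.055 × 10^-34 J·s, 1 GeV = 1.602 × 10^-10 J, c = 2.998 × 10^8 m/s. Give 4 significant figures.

A rate is [E]/ℏ; divide by ℏ.
1 GeV → 1/ℏ × (1 GeV in J) = 1.518 × 10^24 s⁻¹.
Convert the energy scale: 35.3 MeV = 0.0353 GeV.
Result: 0.0353 × 1.518 × 10^24 = 5.360 × 10^22 s⁻¹.

5.360 × 10^22 s⁻¹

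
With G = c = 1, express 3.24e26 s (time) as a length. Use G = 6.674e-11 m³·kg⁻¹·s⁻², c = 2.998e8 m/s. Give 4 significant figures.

Time → length via c.
3.24e26 s × (c) = 9.714e34 m

9.714e34 m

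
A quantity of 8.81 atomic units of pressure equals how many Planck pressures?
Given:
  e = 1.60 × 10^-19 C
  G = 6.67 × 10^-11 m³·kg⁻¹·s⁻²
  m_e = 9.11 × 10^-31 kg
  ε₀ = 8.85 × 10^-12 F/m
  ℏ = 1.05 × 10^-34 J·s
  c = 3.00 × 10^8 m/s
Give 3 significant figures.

atomic unit of pressure: P_au = E_h/a₀³ = m_e⁴e¹⁰/((4πε₀)⁵ℏ⁸) = 3.01 × 10^13 Pa
Planck pressure: p_P = c⁷/(ℏG²) = 4.68 × 10^113 Pa
8.81 × 3.01 × 10^13 / 4.68 × 10^113 = 5.67 × 10^-100

5.67 × 10^-100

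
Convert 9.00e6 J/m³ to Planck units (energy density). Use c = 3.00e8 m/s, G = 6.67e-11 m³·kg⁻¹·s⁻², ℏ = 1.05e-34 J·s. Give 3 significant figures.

1.92e-107

Planck energy density: u_P = c⁷/(ℏG²) = 4.68e113 J/m³.
9.00e6 / 4.68e113 = 1.92e-107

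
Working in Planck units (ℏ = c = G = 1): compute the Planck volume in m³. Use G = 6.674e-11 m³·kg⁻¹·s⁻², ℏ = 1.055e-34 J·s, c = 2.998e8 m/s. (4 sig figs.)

From ℏ = c = G = 1 the volume scale is V_P = (ℏG/c³)^(3/2).
  = √(1.784e-209)
  = 4.224e-105 m³

4.224e-105 m³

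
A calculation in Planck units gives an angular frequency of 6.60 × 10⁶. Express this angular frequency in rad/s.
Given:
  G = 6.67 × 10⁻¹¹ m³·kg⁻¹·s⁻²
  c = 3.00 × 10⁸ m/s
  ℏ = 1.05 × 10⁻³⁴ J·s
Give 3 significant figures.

1.23 × 10⁵⁰ rad/s

One Planck angular frequency: ω_P = √(c⁵/(ℏG)) = 1.86 × 10⁴³ rad/s.
6.60 × 10⁶ × 1.86 × 10⁴³ rad/s = 1.23 × 10⁵⁰ rad/s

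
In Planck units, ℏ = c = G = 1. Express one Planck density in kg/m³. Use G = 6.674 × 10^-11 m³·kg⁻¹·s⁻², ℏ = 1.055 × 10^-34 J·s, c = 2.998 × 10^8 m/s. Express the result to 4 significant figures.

5.154 × 10^96 kg/m³

Dimensional analysis gives ρ_P = c⁵/(ℏG²).
  = 2.422 × 10^42 / 4.699 × 10^-55
  = 5.154 × 10^96 kg/m³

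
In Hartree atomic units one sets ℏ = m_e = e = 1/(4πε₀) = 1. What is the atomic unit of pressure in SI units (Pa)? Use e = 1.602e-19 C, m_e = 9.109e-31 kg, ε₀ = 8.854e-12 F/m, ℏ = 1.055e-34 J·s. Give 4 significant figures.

P_au = E_h/a₀³ = m_e⁴e¹⁰/((4πε₀)⁵ℏ⁸)
E_h = 4.354e-18 J
a₀ = 5.297e-11 m
E_h/a₀³ = 2.929e13 Pa

2.929e13 Pa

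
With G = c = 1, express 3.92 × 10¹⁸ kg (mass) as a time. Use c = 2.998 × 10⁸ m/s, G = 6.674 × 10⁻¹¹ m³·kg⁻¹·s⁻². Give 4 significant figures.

Mass → time via G/c³.
3.92 × 10¹⁸ kg × (G/c³) = 9.709 × 10⁻¹⁸ s

9.709 × 10⁻¹⁸ s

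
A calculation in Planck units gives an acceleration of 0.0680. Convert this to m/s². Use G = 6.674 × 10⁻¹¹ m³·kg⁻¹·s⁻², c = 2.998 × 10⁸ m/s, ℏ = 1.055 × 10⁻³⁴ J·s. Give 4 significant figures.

3.781 × 10⁵⁰ m/s²

One Planck acceleration: a_P = √(c⁷/(ℏG)) = 5.560 × 10⁵¹ m/s².
0.0680 × 5.560 × 10⁵¹ m/s² = 3.781 × 10⁵⁰ m/s²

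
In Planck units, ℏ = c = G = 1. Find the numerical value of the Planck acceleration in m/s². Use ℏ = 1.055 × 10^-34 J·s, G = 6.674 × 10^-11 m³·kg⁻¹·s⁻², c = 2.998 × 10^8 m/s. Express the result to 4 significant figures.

From ℏ = c = G = 1 the acceleration scale is a_P = √(c⁷/(ℏG)).
  = √(3.092 × 10^103)
  = 5.560 × 10^51 m/s²

5.560 × 10^51 m/s²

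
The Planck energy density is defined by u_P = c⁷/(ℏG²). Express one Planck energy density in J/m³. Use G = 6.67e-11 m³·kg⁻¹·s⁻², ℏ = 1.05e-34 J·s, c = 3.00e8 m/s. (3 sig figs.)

u_P = c⁷/(ℏG²)
  = 2.19e59 / 4.67e-55
  = 4.68e113 J/m³

4.68e113 J/m³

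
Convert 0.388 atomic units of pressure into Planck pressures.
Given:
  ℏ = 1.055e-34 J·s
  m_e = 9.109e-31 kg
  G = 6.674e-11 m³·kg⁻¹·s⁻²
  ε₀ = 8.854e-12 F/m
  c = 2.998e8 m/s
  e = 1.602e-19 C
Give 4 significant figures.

atomic unit of pressure: P_au = E_h/a₀³ = m_e⁴e¹⁰/((4πε₀)⁵ℏ⁸) = 2.929e13 Pa
Planck pressure: p_P = c⁷/(ℏG²) = 4.632e113 Pa
0.388 × 2.929e13 / 4.632e113 = 2.453e-101

2.453e-101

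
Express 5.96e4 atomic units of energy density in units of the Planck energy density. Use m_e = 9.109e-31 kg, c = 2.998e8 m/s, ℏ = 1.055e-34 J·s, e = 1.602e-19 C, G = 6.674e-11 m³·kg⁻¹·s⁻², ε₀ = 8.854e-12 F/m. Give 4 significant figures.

3.769e-96

atomic unit of energy density: u_au = E_h/a₀³ = m_e⁴e¹⁰/((4πε₀)⁵ℏ⁸) = 2.929e13 J/m³
Planck energy density: u_P = c⁷/(ℏG²) = 4.632e113 J/m³
5.96e4 × 2.929e13 / 4.632e113 = 3.769e-96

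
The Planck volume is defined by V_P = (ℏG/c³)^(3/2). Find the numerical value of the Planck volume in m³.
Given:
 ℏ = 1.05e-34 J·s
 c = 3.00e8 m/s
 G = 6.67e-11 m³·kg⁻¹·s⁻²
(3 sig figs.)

V_P = (ℏG/c³)^(3/2)
  = √(1.75e-209)
  = 4.18e-105 m³

4.18e-105 m³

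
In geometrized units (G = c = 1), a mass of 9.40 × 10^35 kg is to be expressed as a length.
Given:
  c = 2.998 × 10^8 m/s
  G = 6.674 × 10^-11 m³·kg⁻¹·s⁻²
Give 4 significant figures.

6.980 × 10^8 m

In G = c = 1 units mass has dimensions of length; the conversion factor is G/c².
9.40 × 10^35 kg × (G/c²) = 6.980 × 10^8 m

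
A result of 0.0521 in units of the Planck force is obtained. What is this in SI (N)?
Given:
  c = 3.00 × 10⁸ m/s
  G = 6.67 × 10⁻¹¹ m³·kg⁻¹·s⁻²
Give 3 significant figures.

6.33 × 10⁴² N

One Planck force: F_P = c⁴/G = 1.21 × 10⁴⁴ N.
0.0521 × 1.21 × 10⁴⁴ N = 6.33 × 10⁴² N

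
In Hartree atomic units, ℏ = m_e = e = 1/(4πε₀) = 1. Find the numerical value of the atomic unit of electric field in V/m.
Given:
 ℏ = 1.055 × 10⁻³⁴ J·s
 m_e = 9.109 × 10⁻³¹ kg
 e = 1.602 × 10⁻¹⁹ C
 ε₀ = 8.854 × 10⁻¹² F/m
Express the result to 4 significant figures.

5.131 × 10¹¹ V/m

From ℏ = m_e = e = 1/(4πε₀) = 1 the electric field scale is E_au = E_h/(e a₀) = m_e²e⁵/((4πε₀)³ℏ⁴).
E_h = 4.354 × 10⁻¹⁸ J
a₀ = 5.297 × 10⁻¹¹ m
E_h/(e·a₀) = 5.131 × 10¹¹ V/m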